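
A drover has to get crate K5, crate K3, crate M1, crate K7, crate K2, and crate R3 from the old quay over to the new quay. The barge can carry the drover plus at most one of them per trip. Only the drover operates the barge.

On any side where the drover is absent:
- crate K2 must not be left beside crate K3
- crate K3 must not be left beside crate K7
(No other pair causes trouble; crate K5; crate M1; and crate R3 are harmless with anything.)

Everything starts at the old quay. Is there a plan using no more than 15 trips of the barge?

Yes

Yes — this plan uses 13 crossings (≤ 15):
1. Drover goes to the new quay with crate K3.
2. Drover goes back to the old quay alone.
3. Drover goes to the new quay with crate K5.
4. Drover goes back to the old quay alone.
5. Drover goes to the new quay with crate M1.
6. Drover goes back to the old quay alone.
7. Drover goes to the new quay with crate K7.
8. Drover goes back to the old quay with crate K3.
9. Drover goes to the new quay with crate K2.
10. Drover goes back to the old quay alone.
11. Drover goes to the new quay with crate R3.
12. Drover goes back to the old quay alone.
13. Drover goes to the new quay with crate K3.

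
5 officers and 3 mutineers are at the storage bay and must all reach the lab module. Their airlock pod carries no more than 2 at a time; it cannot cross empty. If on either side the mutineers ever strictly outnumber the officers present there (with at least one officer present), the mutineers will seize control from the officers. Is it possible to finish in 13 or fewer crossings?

Yes

Yes — this plan uses 13 crossings (≤ 13):
1. 2 mutineers → the lab module.  (the storage bay: 5O 1M; the lab module: 0O 2M)
2. 1 mutineer ← the storage bay.  (the storage bay: 5O 2M; the lab module: 0O 1M)
3. 2 mutineers → the lab module.  (the storage bay: 5O 0M; the lab module: 0O 3M)
4. 1 mutineer ← the storage bay.  (the storage bay: 5O 1M; the lab module: 0O 2M)
5. 2 officers → the lab module.  (the storage bay: 3O 1M; the lab module: 2O 2M)
6. 1 mutineer ← the storage bay.  (the storage bay: 3O 2M; the lab module: 2O 1M)
7. 1 officer and 1 mutineer → the lab module.  (the storage bay: 2O 1M; the lab module: 3O 2M)
8. 1 mutineer ← the storage bay.  (the storage bay: 2O 2M; the lab module: 3O 1M)
9. 2 mutineers → the lab module.  (the storage bay: 2O 0M; the lab module: 3O 3M)
10. 1 mutineer ← the storage bay.  (the storage bay: 2O 1M; the lab module: 3O 2M)
11. 1 officer and 1 mutineer → the lab module.  (the storage bay: 1O 0M; the lab module: 4O 3M)
12. 1 mutineer ← the storage bay.  (the storage bay: 1O 1M; the lab module: 4O 2M)
13. 1 officer and 1 mutineer → the lab module.  (the storage bay: 0O 0M; the lab module: 5O 3M)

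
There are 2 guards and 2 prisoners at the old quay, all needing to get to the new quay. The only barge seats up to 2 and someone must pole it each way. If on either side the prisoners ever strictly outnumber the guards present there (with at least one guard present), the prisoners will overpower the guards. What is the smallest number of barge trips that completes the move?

Counting alone: each trip to the new quay takes at most 2 across and each return brings at least 1 back, so after t trips out (and t−1 returns) at most 2t − (t−1) of the 4 are across; that first reaches 4 at t = 3, so at least 5 crossings are needed.
The plan below uses exactly 5 crossings, so it is optimal:
1. 2 prisoners → the new quay.  (the old quay: 2G 0P; the new quay: 0G 2P)
2. 1 prisoner ← the old quay.  (the old quay: 2G 1P; the new quay: 0G 1P)
3. 2 guards → the new quay.  (the old quay: 0G 1P; the new quay: 2G 1P)
4. 1 prisoner ← the old quay.  (the old quay: 0G 2P; the new quay: 2G 0P)
5. 2 prisoners → the new quay.  (the old quay: 0G 0P; the new quay: 2G 2P)

5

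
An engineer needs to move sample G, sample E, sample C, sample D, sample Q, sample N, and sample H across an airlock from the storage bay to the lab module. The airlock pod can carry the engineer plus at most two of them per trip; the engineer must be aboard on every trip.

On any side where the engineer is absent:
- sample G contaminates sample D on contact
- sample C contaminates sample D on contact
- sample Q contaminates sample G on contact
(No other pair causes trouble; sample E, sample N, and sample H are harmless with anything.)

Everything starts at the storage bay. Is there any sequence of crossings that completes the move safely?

Yes

1. Engineer goes to the lab module with sample C and sample G.  [the storage bay: sample D, sample E, sample H, sample N, sample Q | the lab module: sample C, sample G]
2. Engineer goes back to the storage bay alone.  [the storage bay: sample D, sample E, sample H, sample N, sample Q | the lab module: sample C, sample G]
3. Engineer goes to the lab module with sample E.  [the storage bay: sample D, sample H, sample N, sample Q | the lab module: sample C, sample E, sample G]
4. Engineer goes back to the storage bay alone.  [the storage bay: sample D, sample H, sample N, sample Q | the lab module: sample C, sample E, sample G]
5. Engineer goes to the lab module with sample H and sample N.  [the storage bay: sample D, sample Q | the lab module: sample C, sample E, sample G, sample H, sample N]
6. Engineer goes back to the storage bay alone.  [the storage bay: sample D, sample Q | the lab module: sample C, sample E, sample G, sample H, sample N]
7. Engineer goes to the lab module with sample D and sample Q.  [the storage bay: — | the lab module: sample C, sample D, sample E, sample G, sample H, sample N, sample Q]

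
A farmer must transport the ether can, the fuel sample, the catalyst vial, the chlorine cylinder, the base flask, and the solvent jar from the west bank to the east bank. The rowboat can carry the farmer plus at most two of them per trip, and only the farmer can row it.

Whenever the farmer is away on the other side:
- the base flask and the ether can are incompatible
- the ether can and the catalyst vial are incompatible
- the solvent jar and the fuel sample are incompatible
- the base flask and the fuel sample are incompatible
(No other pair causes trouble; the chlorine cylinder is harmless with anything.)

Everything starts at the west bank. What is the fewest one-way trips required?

7

Counting alone: the farmer can take at most 2 across per trip to the east bank, so moving all 6 needs at least 3 loaded trips out, with a return between consecutive ones — at least 5 crossings.
The safety rule pushes this higher. Following every safe sequence of crossings, the most of the 6 that can be at the east bank as the rowboat arrives there on crossing 5 is 5 — never all 6.
So no plan with fewer than 7 crossings exists, and this one achieves 7:
1. Farmer goes to the east bank with the ether can and the fuel sample.
2. Farmer goes back to the west bank alone.
3. Farmer goes to the east bank with the catalyst vial and the chlorine cylinder.
4. Farmer goes back to the west bank with the ether can.
5. Farmer goes to the east bank with the base flask and the solvent jar.
6. Farmer goes back to the west bank with the fuel sample.
7. Farmer goes to the east bank with the ether can and the fuel sample.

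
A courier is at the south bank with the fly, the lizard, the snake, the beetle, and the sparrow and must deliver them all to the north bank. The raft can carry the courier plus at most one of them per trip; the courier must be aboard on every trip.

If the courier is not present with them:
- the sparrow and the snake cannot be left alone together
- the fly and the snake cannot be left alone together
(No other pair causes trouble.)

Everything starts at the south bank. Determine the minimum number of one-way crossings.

Counting alone: the courier can take at most 1 across per trip to the north bank, so moving all 5 needs at least 5 loaded trips out, with a return between consecutive ones — at least 9 crossings.
The safety rule pushes this higher. Following every safe sequence of crossings, the most of the 5 that can be at the north bank as the raft arrives there on crossing 9 is 4 — never all 5.
So no plan with fewer than 11 crossings exists, and this one achieves 11:
1. Courier goes to the north bank with the snake.
2. Courier goes back to the south bank alone.
3. Courier goes to the north bank with the fly.
4. Courier goes back to the south bank with the snake.
5. Courier goes to the north bank with the sparrow.
6. Courier goes back to the south bank alone.
7. Courier goes to the north bank with the lizard.
8. Courier goes back to the south bank alone.
9. Courier goes to the north bank with the beetle.
10. Courier goes back to the south bank alone.
11. Courier goes to the north bank with the snake.

11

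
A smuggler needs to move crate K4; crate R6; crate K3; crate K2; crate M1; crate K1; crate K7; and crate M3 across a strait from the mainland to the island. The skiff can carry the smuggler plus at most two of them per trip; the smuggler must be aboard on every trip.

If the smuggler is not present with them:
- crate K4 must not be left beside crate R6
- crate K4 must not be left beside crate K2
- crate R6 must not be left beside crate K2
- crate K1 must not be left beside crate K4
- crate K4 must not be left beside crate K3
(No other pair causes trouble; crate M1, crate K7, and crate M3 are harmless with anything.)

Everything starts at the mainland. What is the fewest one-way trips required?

13

Counting alone: the smuggler can take at most 2 across per trip to the island, so moving all 8 needs at least 4 loaded trips out, with a return between consecutive ones — at least 7 crossings.
The safety rule pushes this higher. Following every safe sequence of crossings, the most of the 8 that can be at the island as the skiff arrives there on crossings 7, 9, 11 is 5, 6, 7 respectively — never all 8.
So no plan with fewer than 13 crossings exists, and this one achieves 13:
1. Smuggler goes to the island with crate K4 and crate R6.
2. Smuggler goes back to the mainland with crate K4.
3. Smuggler goes to the island with crate K3 and crate K4.
4. Smuggler goes back to the mainland with crate K4.
5. Smuggler goes to the island with crate K4 and crate M1.
6. Smuggler goes back to the mainland with crate K4.
7. Smuggler goes to the island with crate K1 and crate K4.
8. Smuggler goes back to the mainland with crate K4.
9. Smuggler goes to the island with crate K4 and crate K7.
10. Smuggler goes back to the mainland with crate K4.
11. Smuggler goes to the island with crate K4 and crate M3.
12. Smuggler goes back to the mainland with crate K4.
13. Smuggler goes to the island with crate K2 and crate K4.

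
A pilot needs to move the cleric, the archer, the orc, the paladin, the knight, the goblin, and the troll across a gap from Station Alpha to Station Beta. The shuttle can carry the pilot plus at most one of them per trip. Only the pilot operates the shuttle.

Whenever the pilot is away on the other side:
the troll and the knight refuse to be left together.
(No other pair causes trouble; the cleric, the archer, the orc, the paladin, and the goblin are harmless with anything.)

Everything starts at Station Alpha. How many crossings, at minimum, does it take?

13

Counting alone: the pilot can take at most 1 across per trip to Station Beta, so moving all 7 needs at least 7 loaded trips out, with a return between consecutive ones — at least 13 crossings.
The plan below uses exactly 13 crossings, so it is optimal:
1. Pilot goes to Station Beta with the knight.
2. Pilot goes back to Station Alpha alone.
3. Pilot goes to Station Beta with the cleric.
4. Pilot goes back to Station Alpha alone.
5. Pilot goes to Station Beta with the archer.
6. Pilot goes back to Station Alpha alone.
7. Pilot goes to Station Beta with the orc.
8. Pilot goes back to Station Alpha alone.
9. Pilot goes to Station Beta with the paladin.
10. Pilot goes back to Station Alpha alone.
11. Pilot goes to Station Beta with the goblin.
12. Pilot goes back to Station Alpha alone.
13. Pilot goes to Station Beta with the troll.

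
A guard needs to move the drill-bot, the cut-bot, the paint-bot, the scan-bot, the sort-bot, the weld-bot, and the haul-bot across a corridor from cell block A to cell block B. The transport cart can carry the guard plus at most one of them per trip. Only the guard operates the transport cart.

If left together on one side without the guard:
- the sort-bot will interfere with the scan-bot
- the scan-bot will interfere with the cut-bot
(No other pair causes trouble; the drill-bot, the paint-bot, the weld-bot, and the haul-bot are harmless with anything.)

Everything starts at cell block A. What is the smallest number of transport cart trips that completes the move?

15

Counting alone: the guard can take at most 1 across per trip to cell block B, so moving all 7 needs at least 7 loaded trips out, with a return between consecutive ones — at least 13 crossings.
The safety rule pushes this higher. Following every safe sequence of crossings, the most of the 7 that can be at cell block B as the transport cart arrives there on crossing 13 is 6 — never all 7.
So no plan with fewer than 15 crossings exists, and this one achieves 15:
1. Guard goes to cell block B with the scan-bot.  [cell block A: the cut-bot, the drill-bot, the haul-bot, the paint-bot, the sort-bot, the weld-bot | cell block B: the scan-bot]
2. Guard goes back to cell block A alone.  [cell block A: the cut-bot, the drill-bot, the haul-bot, the paint-bot, the sort-bot, the weld-bot | cell block B: the scan-bot]
3. Guard goes to cell block B with the drill-bot.  [cell block A: the cut-bot, the haul-bot, the paint-bot, the sort-bot, the weld-bot | cell block B: the drill-bot, the scan-bot]
4. Guard goes back to cell block A alone.  [cell block A: the cut-bot, the haul-bot, the paint-bot, the sort-bot, the weld-bot | cell block B: the drill-bot, the scan-bot]
5. Guard goes to cell block B with the cut-bot.  [cell block A: the haul-bot, the paint-bot, the sort-bot, the weld-bot | cell block B: the cut-bot, the drill-bot, the scan-bot]
6. Guard goes back to cell block A with the scan-bot.  [cell block A: the haul-bot, the paint-bot, the scan-bot, the sort-bot, the weld-bot | cell block B: the cut-bot, the drill-bot]
7. Guard goes to cell block B with the sort-bot.  [cell block A: the haul-bot, the paint-bot, the scan-bot, the weld-bot | cell block B: the cut-bot, the drill-bot, the sort-bot]
8. Guard goes back to cell block A alone.  [cell block A: the haul-bot, the paint-bot, the scan-bot, the weld-bot | cell block B: the cut-bot, the drill-bot, the sort-bot]
9. Guard goes to cell block B with the paint-bot.  [cell block A: the haul-bot, the scan-bot, the weld-bot | cell block B: the cut-bot, the drill-bot, the paint-bot, the sort-bot]
10. Guard goes back to cell block A alone.  [cell block A: the haul-bot, the scan-bot, the weld-bot | cell block B: the cut-bot, the drill-bot, the paint-bot, the sort-bot]
11. Guard goes to cell block B with the weld-bot.  [cell block A: the haul-bot, the scan-bot | cell block B: the cut-bot, the drill-bot, the paint-bot, the sort-bot, the weld-bot]
12. Guard goes back to cell block A alone.  [cell block A: the haul-bot, the scan-bot | cell block B: the cut-bot, the drill-bot, the paint-bot, the sort-bot, the weld-bot]
13. Guard goes to cell block B with the haul-bot.  [cell block A: the scan-bot | cell block B: the cut-bot, the drill-bot, the haul-bot, the paint-bot, the sort-bot, the weld-bot]
14. Guard goes back to cell block A alone.  [cell block A: the scan-bot | cell block B: the cut-bot, the drill-bot, the haul-bot, the paint-bot, the sort-bot, the weld-bot]
15. Guard goes to cell block B with the scan-bot.  [cell block A: — | cell block B: the cut-bot, the drill-bot, the haul-bot, the paint-bot, the scan-bot, the sort-bot, the weld-bot]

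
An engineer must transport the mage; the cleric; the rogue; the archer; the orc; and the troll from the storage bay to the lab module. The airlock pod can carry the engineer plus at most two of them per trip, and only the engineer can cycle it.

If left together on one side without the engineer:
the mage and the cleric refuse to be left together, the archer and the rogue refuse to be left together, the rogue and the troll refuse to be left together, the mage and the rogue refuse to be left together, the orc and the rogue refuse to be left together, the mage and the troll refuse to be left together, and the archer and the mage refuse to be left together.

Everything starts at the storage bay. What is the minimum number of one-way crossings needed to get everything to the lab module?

Counting alone: the engineer can take at most 2 across per trip to the lab module, so moving all 6 needs at least 3 loaded trips out, with a return between consecutive ones — at least 5 crossings.
The safety rule pushes this higher. Following every safe sequence of crossings, the most of the 6 that can be at the lab module as the airlock pod arrives there on crossings 5, 7 is 4, 5 respectively — never all 6.
So no plan with fewer than 9 crossings exists, and this one achieves 9:
1. Engineer goes to the lab module with the mage and the rogue.  [the storage bay: the archer, the cleric, the orc, the troll | the lab module: the mage, the rogue]
2. Engineer goes back to the storage bay with the mage.  [the storage bay: the archer, the cleric, the mage, the orc, the troll | the lab module: the rogue]
3. Engineer goes to the lab module with the cleric and the mage.  [the storage bay: the archer, the orc, the troll | the lab module: the cleric, the mage, the rogue]
4. Engineer goes back to the storage bay with the mage.  [the storage bay: the archer, the mage, the orc, the troll | the lab module: the cleric, the rogue]
5. Engineer goes to the lab module with the archer and the troll.  [the storage bay: the mage, the orc | the lab module: the archer, the cleric, the rogue, the troll]
6. Engineer goes back to the storage bay with the rogue.  [the storage bay: the mage, the orc, the rogue | the lab module: the archer, the cleric, the troll]
7. Engineer goes to the lab module with the mage and the orc.  [the storage bay: the rogue | the lab module: the archer, the cleric, the mage, the orc, the troll]
8. Engineer goes back to the storage bay with the mage.  [the storage bay: the mage, the rogue | the lab module: the archer, the cleric, the orc, the troll]
9. Engineer goes to the lab module with the mage and the rogue.  [the storage bay: — | the lab module: the archer, the cleric, the mage, the orc, the rogue, the troll]

9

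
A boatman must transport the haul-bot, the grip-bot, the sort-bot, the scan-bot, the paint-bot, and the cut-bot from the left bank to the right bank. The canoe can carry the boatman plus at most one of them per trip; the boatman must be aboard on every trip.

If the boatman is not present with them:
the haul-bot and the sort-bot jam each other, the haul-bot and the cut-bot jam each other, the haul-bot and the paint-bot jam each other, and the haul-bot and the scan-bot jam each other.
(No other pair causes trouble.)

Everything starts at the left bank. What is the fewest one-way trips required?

Following every safe sequence of crossings from the start, the most of the 6 that can be at the right bank as the canoe arrives there on crossings 1, 3, 5 is 1, 2, 3 respectively; the best ever achieved is 3 of 6.
From crossing 7 on, no configuration arises that was not already reachable earlier: only 22 distinct safe configurations (who is on which side, and where the canoe is) can ever be reached, none of them has everyone across, and every continuation just revisits them. So no valid plan exists.

impossible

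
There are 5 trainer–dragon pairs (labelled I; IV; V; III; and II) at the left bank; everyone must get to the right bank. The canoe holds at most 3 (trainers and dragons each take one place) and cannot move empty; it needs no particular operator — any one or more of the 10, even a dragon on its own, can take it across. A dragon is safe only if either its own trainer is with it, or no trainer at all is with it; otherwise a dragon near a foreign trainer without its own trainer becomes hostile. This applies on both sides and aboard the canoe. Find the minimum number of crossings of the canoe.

Counting alone: each trip to the right bank takes at most 3 across and each return brings at least 1 back, so after t trips out (and t−1 returns) at most 3t − (t−1) of the 10 are across; that first reaches 10 at t = 5, so at least 9 crossings are needed.
The safety rule pushes this higher. Following every safe sequence of crossings, the most of the 10 that can be at the right bank as the canoe arrives there on crossing 9 is 9 — never all 10.
So no plan with fewer than 11 crossings exists, and this one achieves 11:
1. dragon I and trainer I cross → the right bank.
2. trainer I crosses ← the left bank.
3. dragon III, dragon IV, and dragon V cross → the right bank.
4. dragon I crosses ← the left bank.
5. trainer III, trainer IV, and trainer V cross → the right bank.
6. dragon IV and trainer IV cross ← the left bank.
7. trainer I, trainer II, and trainer IV cross → the right bank.
8. dragon V crosses ← the left bank.
9. dragon I and dragon IV cross → the right bank.
10. dragon I crosses ← the left bank.
11. dragon I, dragon II, and dragon V cross → the right bank.

11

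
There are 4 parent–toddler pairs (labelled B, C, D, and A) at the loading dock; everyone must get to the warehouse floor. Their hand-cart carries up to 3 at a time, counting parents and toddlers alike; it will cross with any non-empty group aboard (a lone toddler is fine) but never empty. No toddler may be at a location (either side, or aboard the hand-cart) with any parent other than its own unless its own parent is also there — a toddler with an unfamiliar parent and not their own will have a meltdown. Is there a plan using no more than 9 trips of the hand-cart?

Yes

Yes — this plan uses 9 crossings (≤ 9):
1. parent B and toddler B cross → the warehouse floor.
2. parent B crosses ← the loading dock.
3. parent B, parent C, and toddler C cross → the warehouse floor.
4. parent B and toddler B cross ← the loading dock.
5. parent A, parent B, and parent D cross → the warehouse floor.
6. toddler C crosses ← the loading dock.
7. toddler B and toddler C cross → the warehouse floor.
8. toddler B crosses ← the loading dock.
9. toddler A, toddler B, and toddler D cross → the warehouse floor.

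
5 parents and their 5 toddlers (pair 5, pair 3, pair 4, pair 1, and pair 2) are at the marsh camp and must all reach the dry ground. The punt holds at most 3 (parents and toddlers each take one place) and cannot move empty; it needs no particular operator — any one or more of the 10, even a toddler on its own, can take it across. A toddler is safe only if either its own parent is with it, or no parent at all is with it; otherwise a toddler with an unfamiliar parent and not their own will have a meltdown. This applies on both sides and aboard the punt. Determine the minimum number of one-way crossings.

Counting alone: each trip to the dry ground takes at most 3 across and each return brings at least 1 back, so after t trips out (and t−1 returns) at most 3t − (t−1) of the 10 are across; that first reaches 10 at t = 5, so at least 9 crossings are needed.
The safety rule pushes this higher. Following every safe sequence of crossings, the most of the 10 that can be at the dry ground as the punt arrives there on crossing 9 is 9 — never all 10.
So no plan with fewer than 11 crossings exists, and this one achieves 11:
1. parent 5 and toddler 5 cross → the dry ground.
2. parent 5 crosses ← the marsh camp.
3. toddler 1, toddler 3, and toddler 4 cross → the dry ground.
4. toddler 5 crosses ← the marsh camp.
5. parent 1, parent 3, and parent 4 cross → the dry ground.
6. parent 3 and toddler 3 cross ← the marsh camp.
7. parent 2, parent 3, and parent 5 cross → the dry ground.
8. toddler 4 crosses ← the marsh camp.
9. toddler 3 and toddler 5 cross → the dry ground.
10. toddler 5 crosses ← the marsh camp.
11. toddler 2, toddler 4, and toddler 5 cross → the dry ground.

11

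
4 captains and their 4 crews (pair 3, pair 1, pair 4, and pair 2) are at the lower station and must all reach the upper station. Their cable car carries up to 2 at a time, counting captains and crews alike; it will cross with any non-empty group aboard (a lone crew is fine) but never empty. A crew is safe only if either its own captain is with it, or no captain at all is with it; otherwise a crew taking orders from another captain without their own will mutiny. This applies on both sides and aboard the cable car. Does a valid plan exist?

No

Following every safe sequence of crossings from the start, the most of the 8 that can be at the upper station as the cable car arrives there on crossings 1, 3, 5 is 2, 3, 4 respectively; the best ever achieved is 4 of 8.
From crossing 7 on, no configuration arises that was not already reachable earlier: only 44 distinct safe configurations (who is on which side, and where the cable car is) can ever be reached, none of them has everyone across, and every continuation just revisits them. So no valid plan exists.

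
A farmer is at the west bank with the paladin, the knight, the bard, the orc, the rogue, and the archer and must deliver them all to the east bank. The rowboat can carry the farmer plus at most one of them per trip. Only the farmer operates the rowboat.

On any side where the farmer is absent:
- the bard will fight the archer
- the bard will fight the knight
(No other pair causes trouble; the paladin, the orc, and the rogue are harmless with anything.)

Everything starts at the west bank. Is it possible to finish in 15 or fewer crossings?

Yes — this plan uses 13 crossings (≤ 15):
1. Farmer goes to the east bank with the bard.  [the west bank: the archer, the knight, the orc, the paladin, the rogue | the east bank: the bard]
2. Farmer goes back to the west bank alone.  [the west bank: the archer, the knight, the orc, the paladin, the rogue | the east bank: the bard]
3. Farmer goes to the east bank with the paladin.  [the west bank: the archer, the knight, the orc, the rogue | the east bank: the bard, the paladin]
4. Farmer goes back to the west bank alone.  [the west bank: the archer, the knight, the orc, the rogue | the east bank: the bard, the paladin]
5. Farmer goes to the east bank with the knight.  [the west bank: the archer, the orc, the rogue | the east bank: the bard, the knight, the paladin]
6. Farmer goes back to the west bank with the bard.  [the west bank: the archer, the bard, the orc, the rogue | the east bank: the knight, the paladin]
7. Farmer goes to the east bank with the archer.  [the west bank: the bard, the orc, the rogue | the east bank: the archer, the knight, the paladin]
8. Farmer goes back to the west bank alone.  [the west bank: the bard, the orc, the rogue | the east bank: the archer, the knight, the paladin]
9. Farmer goes to the east bank with the orc.  [the west bank: the bard, the rogue | the east bank: the archer, the knight, the orc, the paladin]
10. Farmer goes back to the west bank alone.  [the west bank: the bard, the rogue | the east bank: the archer, the knight, the orc, the paladin]
11. Farmer goes to the east bank with the rogue.  [the west bank: the bard | the east bank: the archer, the knight, the orc, the paladin, the rogue]
12. Farmer goes back to the west bank alone.  [the west bank: the bard | the east bank: the archer, the knight, the orc, the paladin, the rogue]
13. Farmer goes to the east bank with the bard.  [the west bank: — | the east bank: the archer, the bard, the knight, the orc, the paladin, the rogue]

Yes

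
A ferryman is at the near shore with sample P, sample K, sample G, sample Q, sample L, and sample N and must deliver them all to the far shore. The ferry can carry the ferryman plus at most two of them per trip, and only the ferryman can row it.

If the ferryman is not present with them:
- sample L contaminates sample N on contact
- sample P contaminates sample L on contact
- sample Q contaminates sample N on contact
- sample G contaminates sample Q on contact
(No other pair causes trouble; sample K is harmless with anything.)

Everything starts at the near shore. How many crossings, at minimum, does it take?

Counting alone: the ferryman can take at most 2 across per trip to the far shore, so moving all 6 needs at least 3 loaded trips out, with a return between consecutive ones — at least 5 crossings.
The safety rule pushes this higher. Following every safe sequence of crossings, the most of the 6 that can be at the far shore as the ferry arrives there on crossing 5 is 5 — never all 6.
So no plan with fewer than 7 crossings exists, and this one achieves 7:
1. Ferryman goes to the far shore with sample L and sample Q.  [the near shore: sample G, sample K, sample N, sample P | the far shore: sample L, sample Q]
2. Ferryman goes back to the near shore alone.  [the near shore: sample G, sample K, sample N, sample P | the far shore: sample L, sample Q]
3. Ferryman goes to the far shore with sample K and sample P.  [the near shore: sample G, sample N | the far shore: sample K, sample L, sample P, sample Q]
4. Ferryman goes back to the near shore with sample L.  [the near shore: sample G, sample L, sample N | the far shore: sample K, sample P, sample Q]
5. Ferryman goes to the far shore with sample G and sample N.  [the near shore: sample L | the far shore: sample G, sample K, sample N, sample P, sample Q]
6. Ferryman goes back to the near shore with sample Q.  [the near shore: sample L, sample Q | the far shore: sample G, sample K, sample N, sample P]
7. Ferryman goes to the far shore with sample L and sample Q.  [the near shore: — | the far shore: sample G, sample K, sample L, sample N, sample P, sample Q]

7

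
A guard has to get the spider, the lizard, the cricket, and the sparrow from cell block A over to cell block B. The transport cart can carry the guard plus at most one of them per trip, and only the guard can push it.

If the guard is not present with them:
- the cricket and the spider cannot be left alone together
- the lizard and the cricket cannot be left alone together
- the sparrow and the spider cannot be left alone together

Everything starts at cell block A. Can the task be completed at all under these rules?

Whatever the first load, the items left behind include a forbidden pair without the guard. No opening move is safe, so no plan exists.

No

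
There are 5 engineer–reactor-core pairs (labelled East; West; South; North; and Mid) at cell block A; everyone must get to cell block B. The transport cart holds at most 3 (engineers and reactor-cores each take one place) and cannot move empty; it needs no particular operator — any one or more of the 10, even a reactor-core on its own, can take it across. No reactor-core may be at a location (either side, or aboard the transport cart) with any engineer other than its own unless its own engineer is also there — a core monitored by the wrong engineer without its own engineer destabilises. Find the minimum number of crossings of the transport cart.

Counting alone: each trip to cell block B takes at most 3 across and each return brings at least 1 back, so after t trips out (and t−1 returns) at most 3t − (t−1) of the 10 are across; that first reaches 10 at t = 5, so at least 9 crossings are needed.
The safety rule pushes this higher. Following every safe sequence of crossings, the most of the 10 that can be at cell block B as the transport cart arrives there on crossing 9 is 9 — never all 10.
So no plan with fewer than 11 crossings exists, and this one achieves 11:
1. engineer East and reactor-core East cross → cell block B.
2. engineer East crosses ← cell block A.
3. reactor-core North, reactor-core South, and reactor-core West cross → cell block B.
4. reactor-core East crosses ← cell block A.
5. engineer North, engineer South, and engineer West cross → cell block B.
6. engineer West and reactor-core West cross ← cell block A.
7. engineer East, engineer Mid, and engineer West cross → cell block B.
8. reactor-core South crosses ← cell block A.
9. reactor-core East and reactor-core West cross → cell block B.
10. reactor-core East crosses ← cell block A.
11. reactor-core East, reactor-core Mid, and reactor-core South cross → cell block B.

11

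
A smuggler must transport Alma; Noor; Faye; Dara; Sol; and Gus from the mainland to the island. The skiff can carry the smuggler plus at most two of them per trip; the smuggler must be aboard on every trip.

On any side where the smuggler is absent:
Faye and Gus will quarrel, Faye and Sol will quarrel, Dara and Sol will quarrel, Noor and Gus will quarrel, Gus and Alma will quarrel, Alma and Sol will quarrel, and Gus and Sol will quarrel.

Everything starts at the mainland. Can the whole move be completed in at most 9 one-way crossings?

Yes — this plan uses 9 crossings (≤ 9):
1. Smuggler goes to the island with Gus and Sol.
2. Smuggler goes back to the mainland with Sol.
3. Smuggler goes to the island with Noor and Sol.
4. Smuggler goes back to the mainland with Gus.
5. Smuggler goes to the island with Alma and Faye.
6. Smuggler goes back to the mainland with Sol.
7. Smuggler goes to the island with Dara and Sol.
8. Smuggler goes back to the mainland with Sol.
9. Smuggler goes to the island with Gus and Sol.

Yes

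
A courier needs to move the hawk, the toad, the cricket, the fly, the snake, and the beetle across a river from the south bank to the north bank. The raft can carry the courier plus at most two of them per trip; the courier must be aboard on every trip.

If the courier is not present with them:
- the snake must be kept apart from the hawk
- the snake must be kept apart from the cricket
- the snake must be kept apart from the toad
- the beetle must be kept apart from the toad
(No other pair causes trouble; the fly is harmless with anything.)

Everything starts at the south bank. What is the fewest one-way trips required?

7

Counting alone: the courier can take at most 2 across per trip to the north bank, so moving all 6 needs at least 3 loaded trips out, with a return between consecutive ones — at least 5 crossings.
The safety rule pushes this higher. Following every safe sequence of crossings, the most of the 6 that can be at the north bank as the raft arrives there on crossing 5 is 5 — never all 6.
So no plan with fewer than 7 crossings exists, and this one achieves 7:
1. Courier goes to the north bank with the snake and the toad.  [the south bank: the beetle, the cricket, the fly, the hawk | the north bank: the snake, the toad]
2. Courier goes back to the south bank with the toad.  [the south bank: the beetle, the cricket, the fly, the hawk, the toad | the north bank: the snake]
3. Courier goes to the north bank with the hawk and the toad.  [the south bank: the beetle, the cricket, the fly | the north bank: the hawk, the snake, the toad]
4. Courier goes back to the south bank with the snake.  [the south bank: the beetle, the cricket, the fly, the snake | the north bank: the hawk, the toad]
5. Courier goes to the north bank with the cricket and the fly.  [the south bank: the beetle, the snake | the north bank: the cricket, the fly, the hawk, the toad]
6. Courier goes back to the south bank alone.  [the south bank: the beetle, the snake | the north bank: the cricket, the fly, the hawk, the toad]
7. Courier goes to the north bank with the beetle and the snake.  [the south bank: — | the north bank: the beetle, the cricket, the fly, the hawk, the snake, the toad]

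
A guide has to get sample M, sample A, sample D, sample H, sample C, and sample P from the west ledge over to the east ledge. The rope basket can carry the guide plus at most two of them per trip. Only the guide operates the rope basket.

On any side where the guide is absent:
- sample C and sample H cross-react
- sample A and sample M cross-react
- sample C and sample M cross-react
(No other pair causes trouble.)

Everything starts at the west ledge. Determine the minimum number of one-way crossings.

Counting alone: the guide can take at most 2 across per trip to the east ledge, so moving all 6 needs at least 3 loaded trips out, with a return between consecutive ones — at least 5 crossings.
The plan below uses exactly 5 crossings, so it is optimal:
1. Guide goes to the east ledge with sample H and sample M.
2. Guide goes back to the west ledge alone.
3. Guide goes to the east ledge with sample D and sample P.
4. Guide goes back to the west ledge alone.
5. Guide goes to the east ledge with sample A and sample C.

5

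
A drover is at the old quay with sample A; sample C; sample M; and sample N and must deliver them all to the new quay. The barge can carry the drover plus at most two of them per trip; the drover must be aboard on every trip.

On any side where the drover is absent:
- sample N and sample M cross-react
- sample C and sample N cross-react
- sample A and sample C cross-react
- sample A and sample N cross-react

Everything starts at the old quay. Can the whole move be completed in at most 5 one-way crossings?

Yes — this plan uses 5 crossings (≤ 5):
1. Drover goes to the new quay with sample A and sample N.  [the old quay: sample C, sample M | the new quay: sample A, sample N]
2. Drover goes back to the old quay with sample A.  [the old quay: sample A, sample C, sample M | the new quay: sample N]
3. Drover goes to the new quay with sample A and sample M.  [the old quay: sample C | the new quay: sample A, sample M, sample N]
4. Drover goes back to the old quay with sample N.  [the old quay: sample C, sample N | the new quay: sample A, sample M]
5. Drover goes to the new quay with sample C and sample N.  [the old quay: — | the new quay: sample A, sample C, sample M, sample N]

Yes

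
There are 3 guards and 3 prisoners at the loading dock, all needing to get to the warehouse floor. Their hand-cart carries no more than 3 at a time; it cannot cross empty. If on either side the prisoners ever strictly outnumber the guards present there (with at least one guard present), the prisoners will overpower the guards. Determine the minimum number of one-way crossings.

5

Counting alone: each trip to the warehouse floor takes at most 3 across and each return brings at least 1 back, so after t trips out (and t−1 returns) at most 3t − (t−1) of the 6 are across; that first reaches 6 at t = 3, so at least 5 crossings are needed.
The plan below uses exactly 5 crossings, so it is optimal:
1. 2 prisoners → the warehouse floor.  (the loading dock: 3G 1P; the warehouse floor: 0G 2P)
2. 1 prisoner ← the loading dock.  (the loading dock: 3G 2P; the warehouse floor: 0G 1P)
3. 3 guards → the warehouse floor.  (the loading dock: 0G 2P; the warehouse floor: 3G 1P)
4. 1 prisoner ← the loading dock.  (the loading dock: 0G 3P; the warehouse floor: 3G 0P)
5. 3 prisoners → the warehouse floor.  (the loading dock: 0G 0P; the warehouse floor: 3G 3P)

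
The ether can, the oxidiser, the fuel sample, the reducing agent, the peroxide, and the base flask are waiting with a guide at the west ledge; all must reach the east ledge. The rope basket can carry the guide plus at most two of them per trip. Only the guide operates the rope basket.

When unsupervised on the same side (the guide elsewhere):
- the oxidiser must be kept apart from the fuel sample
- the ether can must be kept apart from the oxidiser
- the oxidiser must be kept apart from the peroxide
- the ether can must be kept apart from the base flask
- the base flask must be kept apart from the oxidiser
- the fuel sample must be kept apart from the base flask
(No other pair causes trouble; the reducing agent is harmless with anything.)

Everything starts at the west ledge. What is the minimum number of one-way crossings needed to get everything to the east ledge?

Counting alone: the guide can take at most 2 across per trip to the east ledge, so moving all 6 needs at least 3 loaded trips out, with a return between consecutive ones — at least 5 crossings.
The safety rule pushes this higher. Following every safe sequence of crossings, the most of the 6 that can be at the east ledge as the rope basket arrives there on crossings 5, 7 is 4, 5 respectively — never all 6.
So no plan with fewer than 9 crossings exists, and this one achieves 9:
1. Guide goes to the east ledge with the base flask and the oxidiser.  [the west ledge: the ether can, the fuel sample, the peroxide, the reducing agent | the east ledge: the base flask, the oxidiser]
2. Guide goes back to the west ledge with the oxidiser.  [the west ledge: the ether can, the fuel sample, the oxidiser, the peroxide, the reducing agent | the east ledge: the base flask]
3. Guide goes to the east ledge with the oxidiser and the reducing agent.  [the west ledge: the ether can, the fuel sample, the peroxide | the east ledge: the base flask, the oxidiser, the reducing agent]
4. Guide goes back to the west ledge with the oxidiser.  [the west ledge: the ether can, the fuel sample, the oxidiser, the peroxide | the east ledge: the base flask, the reducing agent]
5. Guide goes to the east ledge with the oxidiser and the peroxide.  [the west ledge: the ether can, the fuel sample | the east ledge: the base flask, the oxidiser, the peroxide, the reducing agent]
6. Guide goes back to the west ledge with the oxidiser.  [the west ledge: the ether can, the fuel sample, the oxidiser | the east ledge: the base flask, the peroxide, the reducing agent]
7. Guide goes to the east ledge with the ether can and the fuel sample.  [the west ledge: the oxidiser | the east ledge: the base flask, the ether can, the fuel sample, the peroxide, the reducing agent]
8. Guide goes back to the west ledge with the base flask.  [the west ledge: the base flask, the oxidiser | the east ledge: the ether can, the fuel sample, the peroxide, the reducing agent]
9. Guide goes to the east ledge with the base flask and the oxidiser.  [the west ledge: — | the east ledge: the base flask, the ether can, the fuel sample, the oxidiser, the peroxide, the reducing agent]

9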